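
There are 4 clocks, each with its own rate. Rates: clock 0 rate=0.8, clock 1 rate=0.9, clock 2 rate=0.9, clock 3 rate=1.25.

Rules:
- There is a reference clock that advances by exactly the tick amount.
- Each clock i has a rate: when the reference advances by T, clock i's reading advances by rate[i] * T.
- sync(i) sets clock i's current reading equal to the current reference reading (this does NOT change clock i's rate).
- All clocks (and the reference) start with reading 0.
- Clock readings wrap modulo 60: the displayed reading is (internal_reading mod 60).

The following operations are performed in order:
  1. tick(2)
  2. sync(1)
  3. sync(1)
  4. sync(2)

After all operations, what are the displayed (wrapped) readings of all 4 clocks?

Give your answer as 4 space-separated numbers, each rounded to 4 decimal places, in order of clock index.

Answer: 1.6000 2.0000 2.0000 2.5000

Derivation:
After op 1 tick(2): ref=2.0000 raw=[1.6000 1.8000 1.8000 2.5000]
After op 2 sync(1): ref=2.0000 raw=[1.6000 2.0000 1.8000 2.5000]
After op 3 sync(1): ref=2.0000 raw=[1.6000 2.0000 1.8000 2.5000]
After op 4 sync(2): ref=2.0000 raw=[1.6000 2.0000 2.0000 2.5000]
Wrap final raw readings (mod 60): 1.6000 mod 60 = 1.6000; 2.0000 mod 60 = 2.0000; 2.0000 mod 60 = 2.0000; 2.5000 mod 60 = 2.5000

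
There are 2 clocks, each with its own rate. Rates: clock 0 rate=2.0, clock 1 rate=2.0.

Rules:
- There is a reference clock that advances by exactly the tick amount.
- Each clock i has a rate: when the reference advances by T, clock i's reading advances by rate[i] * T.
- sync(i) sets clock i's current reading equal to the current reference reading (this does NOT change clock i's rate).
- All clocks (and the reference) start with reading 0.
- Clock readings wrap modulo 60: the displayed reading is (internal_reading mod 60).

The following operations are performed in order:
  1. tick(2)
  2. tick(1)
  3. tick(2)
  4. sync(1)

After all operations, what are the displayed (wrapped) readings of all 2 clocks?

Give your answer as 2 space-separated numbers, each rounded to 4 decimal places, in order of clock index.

Answer: 10.0000 5.0000

Derivation:
After op 1 tick(2): ref=2.0000 raw=[4.0000 4.0000]
After op 2 tick(1): ref=3.0000 raw=[6.0000 6.0000]
After op 3 tick(2): ref=5.0000 raw=[10.0000 10.0000]
After op 4 sync(1): ref=5.0000 raw=[10.0000 5.0000]
Wrap final raw readings (mod 60): 10.0000 mod 60 = 10.0000; 5.0000 mod 60 = 5.0000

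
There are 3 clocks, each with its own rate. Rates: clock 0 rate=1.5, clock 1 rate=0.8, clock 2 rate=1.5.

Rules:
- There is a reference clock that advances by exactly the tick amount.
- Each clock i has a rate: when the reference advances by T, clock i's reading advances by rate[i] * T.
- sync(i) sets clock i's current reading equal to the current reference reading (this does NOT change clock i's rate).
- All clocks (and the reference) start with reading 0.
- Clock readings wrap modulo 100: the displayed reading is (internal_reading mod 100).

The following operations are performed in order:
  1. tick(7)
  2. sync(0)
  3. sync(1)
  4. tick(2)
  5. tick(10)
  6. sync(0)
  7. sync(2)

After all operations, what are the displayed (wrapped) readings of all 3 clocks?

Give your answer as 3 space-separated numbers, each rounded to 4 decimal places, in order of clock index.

Answer: 19.0000 16.6000 19.0000

Derivation:
After op 1 tick(7): ref=7.0000 raw=[10.5000 5.6000 10.5000]
After op 2 sync(0): ref=7.0000 raw=[7.0000 5.6000 10.5000]
After op 3 sync(1): ref=7.0000 raw=[7.0000 7.0000 10.5000]
After op 4 tick(2): ref=9.0000 raw=[10.0000 8.6000 13.5000]
After op 5 tick(10): ref=19.0000 raw=[25.0000 16.6000 28.5000]
After op 6 sync(0): ref=19.0000 raw=[19.0000 16.6000 28.5000]
After op 7 sync(2): ref=19.0000 raw=[19.0000 16.6000 19.0000]
Wrap final raw readings (mod 100): 19.0000 mod 100 = 19.0000; 16.6000 mod 100 = 16.6000; 19.0000 mod 100 = 19.0000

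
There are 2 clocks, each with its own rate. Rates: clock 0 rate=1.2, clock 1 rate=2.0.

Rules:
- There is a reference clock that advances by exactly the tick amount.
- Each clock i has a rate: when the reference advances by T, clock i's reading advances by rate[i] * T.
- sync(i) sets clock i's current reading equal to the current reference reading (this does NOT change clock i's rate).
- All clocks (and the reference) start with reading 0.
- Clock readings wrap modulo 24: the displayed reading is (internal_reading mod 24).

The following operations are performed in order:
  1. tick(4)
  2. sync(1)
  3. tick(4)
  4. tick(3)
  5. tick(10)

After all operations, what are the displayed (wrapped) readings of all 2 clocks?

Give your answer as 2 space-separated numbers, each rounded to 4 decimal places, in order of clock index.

After op 1 tick(4): ref=4.0000 raw=[4.8000 8.0000]
After op 2 sync(1): ref=4.0000 raw=[4.8000 4.0000]
After op 3 tick(4): ref=8.0000 raw=[9.6000 12.0000]
After op 4 tick(3): ref=11.0000 raw=[13.2000 18.0000]
After op 5 tick(10): ref=21.0000 raw=[25.2000 38.0000]
Wrap final raw readings (mod 24): 25.2000 mod 24 = 1.2000; 38.0000 mod 24 = 14.0000

Answer: 1.2000 14.0000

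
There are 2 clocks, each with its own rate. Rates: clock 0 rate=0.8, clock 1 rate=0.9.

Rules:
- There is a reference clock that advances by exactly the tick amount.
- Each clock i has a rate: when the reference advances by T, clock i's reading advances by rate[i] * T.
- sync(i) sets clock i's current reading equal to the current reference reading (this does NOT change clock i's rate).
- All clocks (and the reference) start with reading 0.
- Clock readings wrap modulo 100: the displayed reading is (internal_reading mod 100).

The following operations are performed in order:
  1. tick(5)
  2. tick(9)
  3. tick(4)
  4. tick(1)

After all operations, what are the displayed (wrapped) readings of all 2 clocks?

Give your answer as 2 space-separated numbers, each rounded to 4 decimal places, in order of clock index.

Answer: 15.2000 17.1000

Derivation:
After op 1 tick(5): ref=5.0000 raw=[4.0000 4.5000]
After op 2 tick(9): ref=14.0000 raw=[11.2000 12.6000]
After op 3 tick(4): ref=18.0000 raw=[14.4000 16.2000]
After op 4 tick(1): ref=19.0000 raw=[15.2000 17.1000]
Wrap final raw readings (mod 100): 15.2000 mod 100 = 15.2000; 17.1000 mod 100 = 17.1000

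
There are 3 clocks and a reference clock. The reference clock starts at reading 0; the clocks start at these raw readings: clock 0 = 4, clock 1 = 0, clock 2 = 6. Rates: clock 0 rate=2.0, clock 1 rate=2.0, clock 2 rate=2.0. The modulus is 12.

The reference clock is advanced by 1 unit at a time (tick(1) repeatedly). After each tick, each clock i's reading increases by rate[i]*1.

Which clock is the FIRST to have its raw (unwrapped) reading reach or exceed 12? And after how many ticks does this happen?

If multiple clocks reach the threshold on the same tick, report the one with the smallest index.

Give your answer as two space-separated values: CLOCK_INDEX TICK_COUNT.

Answer: 2 3

Derivation:
clock 0: start=4, rate=2.0, needs 12-4 = 8; ticks = ceil(8/2.0) = ceil(4.0000) = 4; reading at tick 4 = 4 + 2.0*4 = 12.0000
clock 1: start=0, rate=2.0, needs 12-0 = 12; ticks = ceil(12/2.0) = ceil(6.0000) = 6; reading at tick 6 = 0 + 2.0*6 = 12.0000
clock 2: start=6, rate=2.0, needs 12-6 = 6; ticks = ceil(6/2.0) = ceil(3.0000) = 3; reading at tick 3 = 6 + 2.0*3 = 12.0000
Minimum tick count = 3; winners = [2]; smallest index = 2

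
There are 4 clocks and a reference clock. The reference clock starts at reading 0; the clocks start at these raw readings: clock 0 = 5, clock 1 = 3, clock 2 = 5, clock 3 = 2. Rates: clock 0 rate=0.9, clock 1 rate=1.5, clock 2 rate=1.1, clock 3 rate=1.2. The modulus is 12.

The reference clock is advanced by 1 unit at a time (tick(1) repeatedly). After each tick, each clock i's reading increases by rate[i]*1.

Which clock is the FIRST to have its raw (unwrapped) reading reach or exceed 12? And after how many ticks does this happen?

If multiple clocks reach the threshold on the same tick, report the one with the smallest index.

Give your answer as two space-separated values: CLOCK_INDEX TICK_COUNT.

clock 0: start=5, rate=0.9, needs 12-5 = 7; ticks = ceil(7/0.9) = ceil(7.7778) = 8; reading at tick 8 = 5 + 0.9*8 = 12.2000
clock 1: start=3, rate=1.5, needs 12-3 = 9; ticks = ceil(9/1.5) = ceil(6.0000) = 6; reading at tick 6 = 3 + 1.5*6 = 12.0000
clock 2: start=5, rate=1.1, needs 12-5 = 7; ticks = ceil(7/1.1) = ceil(6.3636) = 7; reading at tick 7 = 5 + 1.1*7 = 12.7000
clock 3: start=2, rate=1.2, needs 12-2 = 10; ticks = ceil(10/1.2) = ceil(8.3333) = 9; reading at tick 9 = 2 + 1.2*9 = 12.8000
Minimum tick count = 6; winners = [1]; smallest index = 1

Answer: 1 6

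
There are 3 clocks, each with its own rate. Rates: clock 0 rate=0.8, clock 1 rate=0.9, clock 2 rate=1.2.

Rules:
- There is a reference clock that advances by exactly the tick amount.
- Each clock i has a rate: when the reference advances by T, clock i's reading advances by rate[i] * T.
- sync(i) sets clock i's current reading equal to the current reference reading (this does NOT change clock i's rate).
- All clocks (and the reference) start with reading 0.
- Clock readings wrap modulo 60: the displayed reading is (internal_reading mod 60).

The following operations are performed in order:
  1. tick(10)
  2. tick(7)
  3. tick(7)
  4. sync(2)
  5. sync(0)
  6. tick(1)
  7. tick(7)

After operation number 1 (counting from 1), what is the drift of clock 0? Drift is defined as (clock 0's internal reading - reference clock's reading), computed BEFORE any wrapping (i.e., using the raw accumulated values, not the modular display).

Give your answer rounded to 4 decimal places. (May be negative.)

After op 1 tick(10): ref=10.0000 raw=[8.0000 9.0000 12.0000]
Drift of clock 0 after op 1: 8.0000 - 10.0000 = -2.0000

Answer: -2.0000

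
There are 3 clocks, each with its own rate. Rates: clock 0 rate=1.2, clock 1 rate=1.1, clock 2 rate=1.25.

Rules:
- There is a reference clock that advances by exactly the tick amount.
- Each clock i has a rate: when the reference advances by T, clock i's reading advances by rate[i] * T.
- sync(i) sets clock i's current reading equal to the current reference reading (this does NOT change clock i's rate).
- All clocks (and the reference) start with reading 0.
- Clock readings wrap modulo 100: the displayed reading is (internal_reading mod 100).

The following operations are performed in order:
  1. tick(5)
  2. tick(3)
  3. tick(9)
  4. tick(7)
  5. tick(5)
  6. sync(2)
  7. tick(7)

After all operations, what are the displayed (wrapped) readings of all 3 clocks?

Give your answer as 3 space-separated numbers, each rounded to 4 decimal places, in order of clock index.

Answer: 43.2000 39.6000 37.7500

Derivation:
After op 1 tick(5): ref=5.0000 raw=[6.0000 5.5000 6.2500]
After op 2 tick(3): ref=8.0000 raw=[9.6000 8.8000 10.0000]
After op 3 tick(9): ref=17.0000 raw=[20.4000 18.7000 21.2500]
After op 4 tick(7): ref=24.0000 raw=[28.8000 26.4000 30.0000]
After op 5 tick(5): ref=29.0000 raw=[34.8000 31.9000 36.2500]
After op 6 sync(2): ref=29.0000 raw=[34.8000 31.9000 29.0000]
After op 7 tick(7): ref=36.0000 raw=[43.2000 39.6000 37.7500]
Wrap final raw readings (mod 100): 43.2000 mod 100 = 43.2000; 39.6000 mod 100 = 39.6000; 37.7500 mod 100 = 37.7500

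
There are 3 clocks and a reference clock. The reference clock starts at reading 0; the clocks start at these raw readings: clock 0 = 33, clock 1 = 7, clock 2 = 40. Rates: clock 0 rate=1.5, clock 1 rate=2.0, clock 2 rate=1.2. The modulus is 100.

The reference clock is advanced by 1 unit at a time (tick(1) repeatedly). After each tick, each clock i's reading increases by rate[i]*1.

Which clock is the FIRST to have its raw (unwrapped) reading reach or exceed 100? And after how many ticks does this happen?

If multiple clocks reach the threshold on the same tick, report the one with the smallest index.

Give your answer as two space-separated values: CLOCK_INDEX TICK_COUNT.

Answer: 0 45

Derivation:
clock 0: start=33, rate=1.5, needs 100-33 = 67; ticks = ceil(67/1.5) = ceil(44.6667) = 45; reading at tick 45 = 33 + 1.5*45 = 100.5000
clock 1: start=7, rate=2.0, needs 100-7 = 93; ticks = ceil(93/2.0) = ceil(46.5000) = 47; reading at tick 47 = 7 + 2.0*47 = 101.0000
clock 2: start=40, rate=1.2, needs 100-40 = 60; ticks = ceil(60/1.2) = ceil(50.0000) = 50; reading at tick 50 = 40 + 1.2*50 = 100.0000
Minimum tick count = 45; winners = [0]; smallest index = 0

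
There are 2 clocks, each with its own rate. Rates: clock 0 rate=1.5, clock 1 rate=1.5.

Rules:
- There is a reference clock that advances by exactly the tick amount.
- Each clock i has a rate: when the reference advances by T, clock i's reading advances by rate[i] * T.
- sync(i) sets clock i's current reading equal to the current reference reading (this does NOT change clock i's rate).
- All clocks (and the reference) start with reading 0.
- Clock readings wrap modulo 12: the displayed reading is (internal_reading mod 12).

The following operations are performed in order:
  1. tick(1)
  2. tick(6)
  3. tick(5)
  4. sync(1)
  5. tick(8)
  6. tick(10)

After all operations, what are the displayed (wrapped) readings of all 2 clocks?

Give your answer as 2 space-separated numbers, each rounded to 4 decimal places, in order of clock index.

After op 1 tick(1): ref=1.0000 raw=[1.5000 1.5000]
After op 2 tick(6): ref=7.0000 raw=[10.5000 10.5000]
After op 3 tick(5): ref=12.0000 raw=[18.0000 18.0000]
After op 4 sync(1): ref=12.0000 raw=[18.0000 12.0000]
After op 5 tick(8): ref=20.0000 raw=[30.0000 24.0000]
After op 6 tick(10): ref=30.0000 raw=[45.0000 39.0000]
Wrap final raw readings (mod 12): 45.0000 mod 12 = 9.0000; 39.0000 mod 12 = 3.0000

Answer: 9.0000 3.0000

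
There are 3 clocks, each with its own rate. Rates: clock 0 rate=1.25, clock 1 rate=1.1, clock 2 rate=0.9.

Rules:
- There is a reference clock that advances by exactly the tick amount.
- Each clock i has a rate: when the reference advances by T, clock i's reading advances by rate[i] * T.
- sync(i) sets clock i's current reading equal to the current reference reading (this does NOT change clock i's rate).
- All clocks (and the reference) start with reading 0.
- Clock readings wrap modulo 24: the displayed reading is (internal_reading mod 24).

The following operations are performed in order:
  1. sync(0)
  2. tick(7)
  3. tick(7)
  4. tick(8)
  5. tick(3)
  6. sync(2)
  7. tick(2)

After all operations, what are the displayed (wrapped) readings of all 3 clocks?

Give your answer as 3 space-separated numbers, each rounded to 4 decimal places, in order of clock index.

Answer: 9.7500 5.7000 2.8000

Derivation:
After op 1 sync(0): ref=0.0000 raw=[0.0000 0.0000 0.0000]
After op 2 tick(7): ref=7.0000 raw=[8.7500 7.7000 6.3000]
After op 3 tick(7): ref=14.0000 raw=[17.5000 15.4000 12.6000]
After op 4 tick(8): ref=22.0000 raw=[27.5000 24.2000 19.8000]
After op 5 tick(3): ref=25.0000 raw=[31.2500 27.5000 22.5000]
After op 6 sync(2): ref=25.0000 raw=[31.2500 27.5000 25.0000]
After op 7 tick(2): ref=27.0000 raw=[33.7500 29.7000 26.8000]
Wrap final raw readings (mod 24): 33.7500 mod 24 = 9.7500; 29.7000 mod 24 = 5.7000; 26.8000 mod 24 = 2.8000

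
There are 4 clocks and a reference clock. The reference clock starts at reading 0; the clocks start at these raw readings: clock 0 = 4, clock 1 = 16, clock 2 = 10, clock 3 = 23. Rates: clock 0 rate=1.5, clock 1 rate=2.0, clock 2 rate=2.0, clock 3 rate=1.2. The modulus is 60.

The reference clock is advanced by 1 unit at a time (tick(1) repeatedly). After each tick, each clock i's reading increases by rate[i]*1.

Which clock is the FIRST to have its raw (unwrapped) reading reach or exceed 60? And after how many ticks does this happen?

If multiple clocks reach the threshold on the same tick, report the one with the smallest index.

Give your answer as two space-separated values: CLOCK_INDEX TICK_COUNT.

clock 0: start=4, rate=1.5, needs 60-4 = 56; ticks = ceil(56/1.5) = ceil(37.3333) = 38; reading at tick 38 = 4 + 1.5*38 = 61.0000
clock 1: start=16, rate=2.0, needs 60-16 = 44; ticks = ceil(44/2.0) = ceil(22.0000) = 22; reading at tick 22 = 16 + 2.0*22 = 60.0000
clock 2: start=10, rate=2.0, needs 60-10 = 50; ticks = ceil(50/2.0) = ceil(25.0000) = 25; reading at tick 25 = 10 + 2.0*25 = 60.0000
clock 3: start=23, rate=1.2, needs 60-23 = 37; ticks = ceil(37/1.2) = ceil(30.8333) = 31; reading at tick 31 = 23 + 1.2*31 = 60.2000
Minimum tick count = 22; winners = [1]; smallest index = 1

Answer: 1 22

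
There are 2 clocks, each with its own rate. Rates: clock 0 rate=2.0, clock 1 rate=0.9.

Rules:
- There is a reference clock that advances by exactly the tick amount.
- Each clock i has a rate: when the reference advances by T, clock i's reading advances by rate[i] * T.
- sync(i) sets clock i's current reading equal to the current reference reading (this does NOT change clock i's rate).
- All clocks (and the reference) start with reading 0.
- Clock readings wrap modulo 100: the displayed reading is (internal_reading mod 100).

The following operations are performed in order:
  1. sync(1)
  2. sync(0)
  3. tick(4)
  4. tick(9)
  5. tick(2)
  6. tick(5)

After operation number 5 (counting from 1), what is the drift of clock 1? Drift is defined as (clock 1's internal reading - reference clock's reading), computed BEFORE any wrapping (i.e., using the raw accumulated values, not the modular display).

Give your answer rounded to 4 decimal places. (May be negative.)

Answer: -1.5000

Derivation:
After op 1 sync(1): ref=0.0000 raw=[0.0000 0.0000]
After op 2 sync(0): ref=0.0000 raw=[0.0000 0.0000]
After op 3 tick(4): ref=4.0000 raw=[8.0000 3.6000]
After op 4 tick(9): ref=13.0000 raw=[26.0000 11.7000]
After op 5 tick(2): ref=15.0000 raw=[30.0000 13.5000]
Drift of clock 1 after op 5: 13.5000 - 15.0000 = -1.5000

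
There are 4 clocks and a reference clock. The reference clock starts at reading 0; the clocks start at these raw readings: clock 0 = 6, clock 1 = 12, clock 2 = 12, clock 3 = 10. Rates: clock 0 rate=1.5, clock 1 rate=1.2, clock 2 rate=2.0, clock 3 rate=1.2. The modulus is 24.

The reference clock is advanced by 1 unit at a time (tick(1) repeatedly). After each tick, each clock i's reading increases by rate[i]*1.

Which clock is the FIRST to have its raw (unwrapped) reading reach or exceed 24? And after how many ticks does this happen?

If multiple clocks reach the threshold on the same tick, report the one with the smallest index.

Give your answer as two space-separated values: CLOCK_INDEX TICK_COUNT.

clock 0: start=6, rate=1.5, needs 24-6 = 18; ticks = ceil(18/1.5) = ceil(12.0000) = 12; reading at tick 12 = 6 + 1.5*12 = 24.0000
clock 1: start=12, rate=1.2, needs 24-12 = 12; ticks = ceil(12/1.2) = ceil(10.0000) = 10; reading at tick 10 = 12 + 1.2*10 = 24.0000
clock 2: start=12, rate=2.0, needs 24-12 = 12; ticks = ceil(12/2.0) = ceil(6.0000) = 6; reading at tick 6 = 12 + 2.0*6 = 24.0000
clock 3: start=10, rate=1.2, needs 24-10 = 14; ticks = ceil(14/1.2) = ceil(11.6667) = 12; reading at tick 12 = 10 + 1.2*12 = 24.4000
Minimum tick count = 6; winners = [2]; smallest index = 2

Answer: 2 6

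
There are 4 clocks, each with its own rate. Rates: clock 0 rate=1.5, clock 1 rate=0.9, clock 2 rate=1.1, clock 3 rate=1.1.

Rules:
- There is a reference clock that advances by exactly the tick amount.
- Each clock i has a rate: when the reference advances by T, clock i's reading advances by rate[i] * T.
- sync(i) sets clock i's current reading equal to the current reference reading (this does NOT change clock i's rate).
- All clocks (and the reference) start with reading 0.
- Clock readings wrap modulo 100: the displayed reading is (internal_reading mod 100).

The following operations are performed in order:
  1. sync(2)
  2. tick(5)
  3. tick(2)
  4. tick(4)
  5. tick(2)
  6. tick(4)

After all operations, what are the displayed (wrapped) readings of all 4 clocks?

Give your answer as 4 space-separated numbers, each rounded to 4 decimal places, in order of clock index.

Answer: 25.5000 15.3000 18.7000 18.7000

Derivation:
After op 1 sync(2): ref=0.0000 raw=[0.0000 0.0000 0.0000 0.0000]
After op 2 tick(5): ref=5.0000 raw=[7.5000 4.5000 5.5000 5.5000]
After op 3 tick(2): ref=7.0000 raw=[10.5000 6.3000 7.7000 7.7000]
After op 4 tick(4): ref=11.0000 raw=[16.5000 9.9000 12.1000 12.1000]
After op 5 tick(2): ref=13.0000 raw=[19.5000 11.7000 14.3000 14.3000]
After op 6 tick(4): ref=17.0000 raw=[25.5000 15.3000 18.7000 18.7000]
Wrap final raw readings (mod 100): 25.5000 mod 100 = 25.5000; 15.3000 mod 100 = 15.3000; 18.7000 mod 100 = 18.7000; 18.7000 mod 100 = 18.7000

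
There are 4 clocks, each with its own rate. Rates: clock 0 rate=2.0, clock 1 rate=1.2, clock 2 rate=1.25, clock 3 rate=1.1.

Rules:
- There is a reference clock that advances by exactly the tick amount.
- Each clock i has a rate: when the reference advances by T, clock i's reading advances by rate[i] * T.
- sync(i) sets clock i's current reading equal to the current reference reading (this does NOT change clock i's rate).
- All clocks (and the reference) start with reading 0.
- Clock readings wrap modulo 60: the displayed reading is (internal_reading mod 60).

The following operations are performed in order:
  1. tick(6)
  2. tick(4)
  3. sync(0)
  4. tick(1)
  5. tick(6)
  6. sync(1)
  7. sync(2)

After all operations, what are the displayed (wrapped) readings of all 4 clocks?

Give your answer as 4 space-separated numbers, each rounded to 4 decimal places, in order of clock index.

After op 1 tick(6): ref=6.0000 raw=[12.0000 7.2000 7.5000 6.6000]
After op 2 tick(4): ref=10.0000 raw=[20.0000 12.0000 12.5000 11.0000]
After op 3 sync(0): ref=10.0000 raw=[10.0000 12.0000 12.5000 11.0000]
After op 4 tick(1): ref=11.0000 raw=[12.0000 13.2000 13.7500 12.1000]
After op 5 tick(6): ref=17.0000 raw=[24.0000 20.4000 21.2500 18.7000]
After op 6 sync(1): ref=17.0000 raw=[24.0000 17.0000 21.2500 18.7000]
After op 7 sync(2): ref=17.0000 raw=[24.0000 17.0000 17.0000 18.7000]
Wrap final raw readings (mod 60): 24.0000 mod 60 = 24.0000; 17.0000 mod 60 = 17.0000; 17.0000 mod 60 = 17.0000; 18.7000 mod 60 = 18.7000

Answer: 24.0000 17.0000 17.0000 18.7000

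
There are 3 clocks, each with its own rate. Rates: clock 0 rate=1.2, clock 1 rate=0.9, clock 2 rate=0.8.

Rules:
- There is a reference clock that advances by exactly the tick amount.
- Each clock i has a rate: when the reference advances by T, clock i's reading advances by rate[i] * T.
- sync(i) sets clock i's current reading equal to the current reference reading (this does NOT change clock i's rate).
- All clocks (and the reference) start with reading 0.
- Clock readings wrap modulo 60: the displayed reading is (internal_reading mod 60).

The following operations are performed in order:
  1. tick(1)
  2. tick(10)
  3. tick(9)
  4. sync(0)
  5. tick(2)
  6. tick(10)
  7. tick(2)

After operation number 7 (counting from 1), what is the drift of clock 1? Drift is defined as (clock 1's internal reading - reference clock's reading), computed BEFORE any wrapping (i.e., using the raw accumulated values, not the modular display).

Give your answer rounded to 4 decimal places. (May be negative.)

After op 1 tick(1): ref=1.0000 raw=[1.2000 0.9000 0.8000]
After op 2 tick(10): ref=11.0000 raw=[13.2000 9.9000 8.8000]
After op 3 tick(9): ref=20.0000 raw=[24.0000 18.0000 16.0000]
After op 4 sync(0): ref=20.0000 raw=[20.0000 18.0000 16.0000]
After op 5 tick(2): ref=22.0000 raw=[22.4000 19.8000 17.6000]
After op 6 tick(10): ref=32.0000 raw=[34.4000 28.8000 25.6000]
After op 7 tick(2): ref=34.0000 raw=[36.8000 30.6000 27.2000]
Drift of clock 1 after op 7: 30.6000 - 34.0000 = -3.4000

Answer: -3.4000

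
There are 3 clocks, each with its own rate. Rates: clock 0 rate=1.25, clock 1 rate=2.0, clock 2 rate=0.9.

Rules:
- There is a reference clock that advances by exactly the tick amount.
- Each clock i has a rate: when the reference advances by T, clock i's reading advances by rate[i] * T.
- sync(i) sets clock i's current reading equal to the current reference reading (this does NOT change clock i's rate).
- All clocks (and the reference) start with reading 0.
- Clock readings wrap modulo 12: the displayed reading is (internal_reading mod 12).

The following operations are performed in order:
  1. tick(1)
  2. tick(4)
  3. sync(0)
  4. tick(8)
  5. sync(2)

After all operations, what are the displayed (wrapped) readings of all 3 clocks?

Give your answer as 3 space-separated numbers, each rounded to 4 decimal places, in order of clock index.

Answer: 3.0000 2.0000 1.0000

Derivation:
After op 1 tick(1): ref=1.0000 raw=[1.2500 2.0000 0.9000]
After op 2 tick(4): ref=5.0000 raw=[6.2500 10.0000 4.5000]
After op 3 sync(0): ref=5.0000 raw=[5.0000 10.0000 4.5000]
After op 4 tick(8): ref=13.0000 raw=[15.0000 26.0000 11.7000]
After op 5 sync(2): ref=13.0000 raw=[15.0000 26.0000 13.0000]
Wrap final raw readings (mod 12): 15.0000 mod 12 = 3.0000; 26.0000 mod 12 = 2.0000; 13.0000 mod 12 = 1.0000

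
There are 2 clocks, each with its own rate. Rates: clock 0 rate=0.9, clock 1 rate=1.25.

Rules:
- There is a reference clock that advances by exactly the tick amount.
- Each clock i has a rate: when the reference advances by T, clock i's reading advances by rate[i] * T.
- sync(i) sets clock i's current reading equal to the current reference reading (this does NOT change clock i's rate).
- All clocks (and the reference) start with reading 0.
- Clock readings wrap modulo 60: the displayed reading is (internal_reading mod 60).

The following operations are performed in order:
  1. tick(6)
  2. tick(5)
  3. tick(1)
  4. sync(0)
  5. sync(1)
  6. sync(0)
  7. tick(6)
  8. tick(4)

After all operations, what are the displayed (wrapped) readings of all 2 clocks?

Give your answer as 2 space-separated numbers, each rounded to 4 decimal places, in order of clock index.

After op 1 tick(6): ref=6.0000 raw=[5.4000 7.5000]
After op 2 tick(5): ref=11.0000 raw=[9.9000 13.7500]
After op 3 tick(1): ref=12.0000 raw=[10.8000 15.0000]
After op 4 sync(0): ref=12.0000 raw=[12.0000 15.0000]
After op 5 sync(1): ref=12.0000 raw=[12.0000 12.0000]
After op 6 sync(0): ref=12.0000 raw=[12.0000 12.0000]
After op 7 tick(6): ref=18.0000 raw=[17.4000 19.5000]
After op 8 tick(4): ref=22.0000 raw=[21.0000 24.5000]
Wrap final raw readings (mod 60): 21.0000 mod 60 = 21.0000; 24.5000 mod 60 = 24.5000

Answer: 21.0000 24.5000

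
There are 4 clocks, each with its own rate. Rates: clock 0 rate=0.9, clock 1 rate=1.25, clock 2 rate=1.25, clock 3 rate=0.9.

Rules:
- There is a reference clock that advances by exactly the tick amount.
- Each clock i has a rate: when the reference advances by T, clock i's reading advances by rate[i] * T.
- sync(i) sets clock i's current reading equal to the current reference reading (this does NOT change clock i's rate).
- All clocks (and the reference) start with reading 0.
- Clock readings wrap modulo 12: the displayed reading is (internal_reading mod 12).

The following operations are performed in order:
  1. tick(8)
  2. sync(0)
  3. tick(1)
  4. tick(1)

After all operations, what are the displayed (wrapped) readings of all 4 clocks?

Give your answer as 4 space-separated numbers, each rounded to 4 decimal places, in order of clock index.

Answer: 9.8000 0.5000 0.5000 9.0000

Derivation:
After op 1 tick(8): ref=8.0000 raw=[7.2000 10.0000 10.0000 7.2000]
After op 2 sync(0): ref=8.0000 raw=[8.0000 10.0000 10.0000 7.2000]
After op 3 tick(1): ref=9.0000 raw=[8.9000 11.2500 11.2500 8.1000]
After op 4 tick(1): ref=10.0000 raw=[9.8000 12.5000 12.5000 9.0000]
Wrap final raw readings (mod 12): 9.8000 mod 12 = 9.8000; 12.5000 mod 12 = 0.5000; 12.5000 mod 12 = 0.5000; 9.0000 mod 12 = 9.0000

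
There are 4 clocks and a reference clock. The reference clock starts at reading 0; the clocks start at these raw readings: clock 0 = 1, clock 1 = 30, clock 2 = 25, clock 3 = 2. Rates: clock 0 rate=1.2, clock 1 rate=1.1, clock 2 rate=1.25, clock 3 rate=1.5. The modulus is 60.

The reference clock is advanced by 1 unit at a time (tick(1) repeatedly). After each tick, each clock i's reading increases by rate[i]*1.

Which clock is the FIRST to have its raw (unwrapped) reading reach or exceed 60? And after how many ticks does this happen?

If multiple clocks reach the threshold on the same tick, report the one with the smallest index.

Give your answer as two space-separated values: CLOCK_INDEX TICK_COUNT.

Answer: 1 28

Derivation:
clock 0: start=1, rate=1.2, needs 60-1 = 59; ticks = ceil(59/1.2) = ceil(49.1667) = 50; reading at tick 50 = 1 + 1.2*50 = 61.0000
clock 1: start=30, rate=1.1, needs 60-30 = 30; ticks = ceil(30/1.1) = ceil(27.2727) = 28; reading at tick 28 = 30 + 1.1*28 = 60.8000
clock 2: start=25, rate=1.25, needs 60-25 = 35; ticks = ceil(35/1.25) = ceil(28.0000) = 28; reading at tick 28 = 25 + 1.25*28 = 60.0000
clock 3: start=2, rate=1.5, needs 60-2 = 58; ticks = ceil(58/1.5) = ceil(38.6667) = 39; reading at tick 39 = 2 + 1.5*39 = 60.5000
Minimum tick count = 28; winners = [1, 2]; smallest index = 1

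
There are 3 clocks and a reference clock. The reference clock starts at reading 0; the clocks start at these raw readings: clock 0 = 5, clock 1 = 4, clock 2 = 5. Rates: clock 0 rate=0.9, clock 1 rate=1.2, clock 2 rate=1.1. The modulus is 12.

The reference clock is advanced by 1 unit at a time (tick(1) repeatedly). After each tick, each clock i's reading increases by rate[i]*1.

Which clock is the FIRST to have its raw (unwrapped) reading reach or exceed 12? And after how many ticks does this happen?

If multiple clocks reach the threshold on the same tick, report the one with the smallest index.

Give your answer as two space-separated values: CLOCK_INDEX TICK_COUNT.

Answer: 1 7

Derivation:
clock 0: start=5, rate=0.9, needs 12-5 = 7; ticks = ceil(7/0.9) = ceil(7.7778) = 8; reading at tick 8 = 5 + 0.9*8 = 12.2000
clock 1: start=4, rate=1.2, needs 12-4 = 8; ticks = ceil(8/1.2) = ceil(6.6667) = 7; reading at tick 7 = 4 + 1.2*7 = 12.4000
clock 2: start=5, rate=1.1, needs 12-5 = 7; ticks = ceil(7/1.1) = ceil(6.3636) = 7; reading at tick 7 = 5 + 1.1*7 = 12.7000
Minimum tick count = 7; winners = [1, 2]; smallest index = 1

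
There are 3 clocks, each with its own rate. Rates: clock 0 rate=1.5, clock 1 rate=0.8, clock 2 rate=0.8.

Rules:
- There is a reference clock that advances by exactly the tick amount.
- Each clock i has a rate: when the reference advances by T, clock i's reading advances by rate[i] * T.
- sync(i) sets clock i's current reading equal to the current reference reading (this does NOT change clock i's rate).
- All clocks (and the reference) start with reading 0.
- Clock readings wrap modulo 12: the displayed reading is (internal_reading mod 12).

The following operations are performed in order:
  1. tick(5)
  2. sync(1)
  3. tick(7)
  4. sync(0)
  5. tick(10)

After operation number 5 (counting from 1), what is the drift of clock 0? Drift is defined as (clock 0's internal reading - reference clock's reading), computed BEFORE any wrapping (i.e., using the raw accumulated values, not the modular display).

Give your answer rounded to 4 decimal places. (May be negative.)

After op 1 tick(5): ref=5.0000 raw=[7.5000 4.0000 4.0000]
After op 2 sync(1): ref=5.0000 raw=[7.5000 5.0000 4.0000]
After op 3 tick(7): ref=12.0000 raw=[18.0000 10.6000 9.6000]
After op 4 sync(0): ref=12.0000 raw=[12.0000 10.6000 9.6000]
After op 5 tick(10): ref=22.0000 raw=[27.0000 18.6000 17.6000]
Drift of clock 0 after op 5: 27.0000 - 22.0000 = 5.0000

Answer: 5.0000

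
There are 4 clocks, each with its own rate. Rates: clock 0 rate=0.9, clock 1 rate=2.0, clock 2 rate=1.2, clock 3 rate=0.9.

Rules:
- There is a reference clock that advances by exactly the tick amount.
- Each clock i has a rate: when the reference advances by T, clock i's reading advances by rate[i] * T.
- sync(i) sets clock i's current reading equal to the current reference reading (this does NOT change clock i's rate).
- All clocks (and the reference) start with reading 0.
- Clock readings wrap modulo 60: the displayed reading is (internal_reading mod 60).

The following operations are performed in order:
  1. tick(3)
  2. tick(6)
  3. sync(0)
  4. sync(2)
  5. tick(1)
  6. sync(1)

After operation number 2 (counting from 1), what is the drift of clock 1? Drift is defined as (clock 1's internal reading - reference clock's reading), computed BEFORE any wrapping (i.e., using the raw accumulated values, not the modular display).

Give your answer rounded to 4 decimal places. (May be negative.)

Answer: 9.0000

Derivation:
After op 1 tick(3): ref=3.0000 raw=[2.7000 6.0000 3.6000 2.7000]
After op 2 tick(6): ref=9.0000 raw=[8.1000 18.0000 10.8000 8.1000]
Drift of clock 1 after op 2: 18.0000 - 9.0000 = 9.0000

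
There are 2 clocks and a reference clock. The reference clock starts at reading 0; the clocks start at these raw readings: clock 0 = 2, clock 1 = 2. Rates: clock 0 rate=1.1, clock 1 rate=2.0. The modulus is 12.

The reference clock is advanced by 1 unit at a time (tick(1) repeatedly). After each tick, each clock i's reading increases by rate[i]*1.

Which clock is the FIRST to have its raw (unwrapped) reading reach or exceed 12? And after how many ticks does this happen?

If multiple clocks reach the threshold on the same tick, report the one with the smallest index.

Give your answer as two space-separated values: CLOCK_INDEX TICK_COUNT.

Answer: 1 5

Derivation:
clock 0: start=2, rate=1.1, needs 12-2 = 10; ticks = ceil(10/1.1) = ceil(9.0909) = 10; reading at tick 10 = 2 + 1.1*10 = 13.0000
clock 1: start=2, rate=2.0, needs 12-2 = 10; ticks = ceil(10/2.0) = ceil(5.0000) = 5; reading at tick 5 = 2 + 2.0*5 = 12.0000
Minimum tick count = 5; winners = [1]; smallest index = 1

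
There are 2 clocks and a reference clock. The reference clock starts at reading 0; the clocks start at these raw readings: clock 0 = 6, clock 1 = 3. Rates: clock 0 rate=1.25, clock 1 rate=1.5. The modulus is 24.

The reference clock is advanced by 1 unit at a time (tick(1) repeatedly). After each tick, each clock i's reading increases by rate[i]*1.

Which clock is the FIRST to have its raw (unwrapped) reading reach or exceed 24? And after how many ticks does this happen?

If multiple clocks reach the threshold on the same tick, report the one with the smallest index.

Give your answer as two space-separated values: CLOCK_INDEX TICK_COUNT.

Answer: 1 14

Derivation:
clock 0: start=6, rate=1.25, needs 24-6 = 18; ticks = ceil(18/1.25) = ceil(14.4000) = 15; reading at tick 15 = 6 + 1.25*15 = 24.7500
clock 1: start=3, rate=1.5, needs 24-3 = 21; ticks = ceil(21/1.5) = ceil(14.0000) = 14; reading at tick 14 = 3 + 1.5*14 = 24.0000
Minimum tick count = 14; winners = [1]; smallest index = 1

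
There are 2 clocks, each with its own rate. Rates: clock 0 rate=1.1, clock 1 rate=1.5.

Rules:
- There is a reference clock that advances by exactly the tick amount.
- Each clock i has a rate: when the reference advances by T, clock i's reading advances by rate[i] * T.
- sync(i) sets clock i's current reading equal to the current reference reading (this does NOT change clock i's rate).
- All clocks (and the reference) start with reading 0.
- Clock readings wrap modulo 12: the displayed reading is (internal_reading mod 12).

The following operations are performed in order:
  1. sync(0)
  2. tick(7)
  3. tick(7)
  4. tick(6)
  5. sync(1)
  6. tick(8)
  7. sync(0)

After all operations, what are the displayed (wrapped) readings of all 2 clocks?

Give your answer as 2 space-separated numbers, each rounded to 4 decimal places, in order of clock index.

Answer: 4.0000 8.0000

Derivation:
After op 1 sync(0): ref=0.0000 raw=[0.0000 0.0000]
After op 2 tick(7): ref=7.0000 raw=[7.7000 10.5000]
After op 3 tick(7): ref=14.0000 raw=[15.4000 21.0000]
After op 4 tick(6): ref=20.0000 raw=[22.0000 30.0000]
After op 5 sync(1): ref=20.0000 raw=[22.0000 20.0000]
After op 6 tick(8): ref=28.0000 raw=[30.8000 32.0000]
After op 7 sync(0): ref=28.0000 raw=[28.0000 32.0000]
Wrap final raw readings (mod 12): 28.0000 mod 12 = 4.0000; 32.0000 mod 12 = 8.0000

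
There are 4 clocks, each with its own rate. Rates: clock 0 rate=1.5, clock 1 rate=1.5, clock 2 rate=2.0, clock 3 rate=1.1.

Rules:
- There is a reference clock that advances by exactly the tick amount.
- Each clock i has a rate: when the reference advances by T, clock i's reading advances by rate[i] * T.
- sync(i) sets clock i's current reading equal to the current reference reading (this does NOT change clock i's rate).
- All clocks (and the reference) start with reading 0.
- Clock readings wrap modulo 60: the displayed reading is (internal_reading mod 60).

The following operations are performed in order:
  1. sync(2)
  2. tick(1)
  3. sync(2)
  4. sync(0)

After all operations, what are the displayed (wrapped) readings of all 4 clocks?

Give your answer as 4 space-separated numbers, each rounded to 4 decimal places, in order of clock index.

Answer: 1.0000 1.5000 1.0000 1.1000

Derivation:
After op 1 sync(2): ref=0.0000 raw=[0.0000 0.0000 0.0000 0.0000]
After op 2 tick(1): ref=1.0000 raw=[1.5000 1.5000 2.0000 1.1000]
After op 3 sync(2): ref=1.0000 raw=[1.5000 1.5000 1.0000 1.1000]
After op 4 sync(0): ref=1.0000 raw=[1.0000 1.5000 1.0000 1.1000]
Wrap final raw readings (mod 60): 1.0000 mod 60 = 1.0000; 1.5000 mod 60 = 1.5000; 1.0000 mod 60 = 1.0000; 1.1000 mod 60 = 1.1000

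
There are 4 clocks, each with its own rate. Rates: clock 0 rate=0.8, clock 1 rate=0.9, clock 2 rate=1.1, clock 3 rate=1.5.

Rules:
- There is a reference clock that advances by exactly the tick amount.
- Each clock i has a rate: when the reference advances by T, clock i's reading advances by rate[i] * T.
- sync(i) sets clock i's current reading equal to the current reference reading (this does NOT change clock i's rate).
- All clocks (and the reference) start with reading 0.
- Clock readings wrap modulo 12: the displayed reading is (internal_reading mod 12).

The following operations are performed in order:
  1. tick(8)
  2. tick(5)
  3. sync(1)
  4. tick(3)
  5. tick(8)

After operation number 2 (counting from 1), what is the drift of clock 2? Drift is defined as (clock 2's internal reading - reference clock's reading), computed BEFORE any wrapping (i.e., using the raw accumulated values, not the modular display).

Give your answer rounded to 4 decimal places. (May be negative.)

After op 1 tick(8): ref=8.0000 raw=[6.4000 7.2000 8.8000 12.0000]
After op 2 tick(5): ref=13.0000 raw=[10.4000 11.7000 14.3000 19.5000]
Drift of clock 2 after op 2: 14.3000 - 13.0000 = 1.3000

Answer: 1.3000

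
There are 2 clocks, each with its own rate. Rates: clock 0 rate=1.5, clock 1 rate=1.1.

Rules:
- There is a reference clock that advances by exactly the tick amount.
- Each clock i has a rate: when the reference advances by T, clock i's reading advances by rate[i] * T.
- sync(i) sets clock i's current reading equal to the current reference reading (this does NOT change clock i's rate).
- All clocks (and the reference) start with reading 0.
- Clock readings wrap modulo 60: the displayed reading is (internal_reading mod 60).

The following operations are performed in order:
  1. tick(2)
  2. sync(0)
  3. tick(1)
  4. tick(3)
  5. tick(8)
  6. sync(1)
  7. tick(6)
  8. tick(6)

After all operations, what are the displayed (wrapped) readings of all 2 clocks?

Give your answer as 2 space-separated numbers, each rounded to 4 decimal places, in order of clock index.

Answer: 38.0000 27.2000

Derivation:
After op 1 tick(2): ref=2.0000 raw=[3.0000 2.2000]
After op 2 sync(0): ref=2.0000 raw=[2.0000 2.2000]
After op 3 tick(1): ref=3.0000 raw=[3.5000 3.3000]
After op 4 tick(3): ref=6.0000 raw=[8.0000 6.6000]
After op 5 tick(8): ref=14.0000 raw=[20.0000 15.4000]
After op 6 sync(1): ref=14.0000 raw=[20.0000 14.0000]
After op 7 tick(6): ref=20.0000 raw=[29.0000 20.6000]
After op 8 tick(6): ref=26.0000 raw=[38.0000 27.2000]
Wrap final raw readings (mod 60): 38.0000 mod 60 = 38.0000; 27.2000 mod 60 = 27.2000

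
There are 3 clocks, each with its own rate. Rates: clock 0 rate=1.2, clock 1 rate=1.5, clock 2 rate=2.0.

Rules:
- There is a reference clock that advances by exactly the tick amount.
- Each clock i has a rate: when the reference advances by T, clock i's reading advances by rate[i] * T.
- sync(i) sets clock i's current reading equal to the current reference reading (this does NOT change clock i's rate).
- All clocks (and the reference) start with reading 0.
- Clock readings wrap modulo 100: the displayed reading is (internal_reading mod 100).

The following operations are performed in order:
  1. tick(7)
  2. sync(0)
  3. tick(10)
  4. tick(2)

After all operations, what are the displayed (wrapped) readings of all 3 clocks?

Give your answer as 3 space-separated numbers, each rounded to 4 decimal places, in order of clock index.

Answer: 21.4000 28.5000 38.0000

Derivation:
After op 1 tick(7): ref=7.0000 raw=[8.4000 10.5000 14.0000]
After op 2 sync(0): ref=7.0000 raw=[7.0000 10.5000 14.0000]
After op 3 tick(10): ref=17.0000 raw=[19.0000 25.5000 34.0000]
After op 4 tick(2): ref=19.0000 raw=[21.4000 28.5000 38.0000]
Wrap final raw readings (mod 100): 21.4000 mod 100 = 21.4000; 28.5000 mod 100 = 28.5000; 38.0000 mod 100 = 38.0000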